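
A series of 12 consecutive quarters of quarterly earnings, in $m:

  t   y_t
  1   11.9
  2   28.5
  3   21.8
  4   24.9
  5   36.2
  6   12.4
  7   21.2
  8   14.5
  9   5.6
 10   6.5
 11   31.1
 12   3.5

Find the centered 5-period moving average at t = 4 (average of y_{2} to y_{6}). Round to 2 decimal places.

24.76

Sum of periods 2–6: 28.5 + 21.8 + 24.9 + 36.2 + 12.4 = 123.8
Divide by 5: 123.8 / 5 = 24.76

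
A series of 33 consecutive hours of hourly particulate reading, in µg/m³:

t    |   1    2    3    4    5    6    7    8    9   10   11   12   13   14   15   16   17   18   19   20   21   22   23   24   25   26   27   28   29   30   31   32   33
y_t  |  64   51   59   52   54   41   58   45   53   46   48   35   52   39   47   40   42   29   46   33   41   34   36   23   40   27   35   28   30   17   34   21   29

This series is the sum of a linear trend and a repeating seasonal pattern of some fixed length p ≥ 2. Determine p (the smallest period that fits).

6

First differences y_{t+1} − y_t: -13, 8, -7, 2, -13, 17, -13, 8, -7, 2, -13, 17, -13, 8, …
The difference pattern repeats every 6 terms and not for any smaller step, so p = 6.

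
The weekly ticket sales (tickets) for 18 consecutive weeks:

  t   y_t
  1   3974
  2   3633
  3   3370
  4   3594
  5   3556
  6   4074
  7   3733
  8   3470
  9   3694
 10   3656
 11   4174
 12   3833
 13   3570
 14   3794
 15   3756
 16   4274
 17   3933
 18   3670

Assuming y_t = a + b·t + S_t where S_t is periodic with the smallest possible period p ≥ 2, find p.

5

First differences y_{t+1} − y_t: -341, -263, 224, -38, 518, -341, -263, 224, -38, 518, -341, -263, …
The difference pattern repeats every 5 terms and not for any smaller step, so p = 5.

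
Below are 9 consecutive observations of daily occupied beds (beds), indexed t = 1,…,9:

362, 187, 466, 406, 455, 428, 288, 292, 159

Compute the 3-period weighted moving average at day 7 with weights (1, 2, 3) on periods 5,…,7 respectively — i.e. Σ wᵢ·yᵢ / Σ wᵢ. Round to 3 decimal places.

Weighted sum: 1·455 + 2·428 + 3·288 = 455 + 856 + 864 = 2175
Weight total: 1 + 2 + 3 = 6
WMA = 2175 / 6 = 362.500

362.500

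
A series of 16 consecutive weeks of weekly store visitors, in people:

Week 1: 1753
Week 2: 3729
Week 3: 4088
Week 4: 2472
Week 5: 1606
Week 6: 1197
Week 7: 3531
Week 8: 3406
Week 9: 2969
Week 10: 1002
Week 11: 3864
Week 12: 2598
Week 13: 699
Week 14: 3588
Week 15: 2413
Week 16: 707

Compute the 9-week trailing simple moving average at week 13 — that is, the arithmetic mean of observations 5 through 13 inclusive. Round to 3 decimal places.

2319.111

Sum of periods 5–13: 1606 + 1197 + 3531 + 3406 + 2969 + 1002 + 3864 + 2598 + 699 = 20872
Divide by 9: 20872 / 9 = 2319.111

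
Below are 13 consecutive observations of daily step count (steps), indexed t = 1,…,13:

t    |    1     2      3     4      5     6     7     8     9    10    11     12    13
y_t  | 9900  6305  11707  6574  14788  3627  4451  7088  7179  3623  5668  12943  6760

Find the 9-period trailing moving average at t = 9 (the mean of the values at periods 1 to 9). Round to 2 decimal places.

7957.67

Sum of periods 1–9: 9900 + 6305 + 11707 + 6574 + 14788 + 3627 + 4451 + 7088 + 7179 = 71619
Divide by 9: 71619 / 9 = 7957.67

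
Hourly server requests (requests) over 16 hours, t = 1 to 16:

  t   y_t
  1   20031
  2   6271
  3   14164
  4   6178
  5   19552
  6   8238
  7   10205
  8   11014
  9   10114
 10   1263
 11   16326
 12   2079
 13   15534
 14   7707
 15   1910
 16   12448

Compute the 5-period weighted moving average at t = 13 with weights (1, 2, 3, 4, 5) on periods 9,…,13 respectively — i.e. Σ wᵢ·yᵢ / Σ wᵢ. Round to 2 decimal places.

Weighted sum: 1·10114 + 2·1263 + 3·16326 + 4·2079 + 5·15534 = 10114 + 2526 + 48978 + 8316 + 77670 = 147604
Weight total: 1 + 2 + 3 + 4 + 5 = 15
WMA = 147604 / 15 = 9840.27

9840.27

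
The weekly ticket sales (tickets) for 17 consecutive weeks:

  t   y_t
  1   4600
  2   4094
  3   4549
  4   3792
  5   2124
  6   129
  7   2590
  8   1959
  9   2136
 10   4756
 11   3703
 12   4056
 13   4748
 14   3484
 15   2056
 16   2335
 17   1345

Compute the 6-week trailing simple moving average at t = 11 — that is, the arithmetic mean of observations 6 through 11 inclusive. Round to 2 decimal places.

Sum of periods 6–11: 129 + 2590 + 1959 + 2136 + 4756 + 3703 = 15273
Divide by 6: 15273 / 6 = 2545.50

2545.50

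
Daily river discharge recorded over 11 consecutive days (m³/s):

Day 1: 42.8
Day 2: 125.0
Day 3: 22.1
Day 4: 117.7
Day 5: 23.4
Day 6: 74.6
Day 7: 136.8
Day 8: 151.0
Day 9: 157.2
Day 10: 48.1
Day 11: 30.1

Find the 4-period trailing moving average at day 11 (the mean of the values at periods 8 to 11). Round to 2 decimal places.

Sum of periods 8–11: 151.0 + 157.2 + 48.1 + 30.1 = 386.4
Divide by 4: 386.4 / 4 = 96.60

96.60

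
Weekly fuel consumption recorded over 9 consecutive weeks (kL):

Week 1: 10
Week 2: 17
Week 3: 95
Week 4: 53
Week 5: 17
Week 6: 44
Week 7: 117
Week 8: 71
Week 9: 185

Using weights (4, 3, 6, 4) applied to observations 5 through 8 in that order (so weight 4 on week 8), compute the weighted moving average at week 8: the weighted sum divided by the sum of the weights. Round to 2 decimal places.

Weighted sum: 4·17 + 3·44 + 6·117 + 4·71 = 68 + 132 + 702 + 284 = 1186
Weight total: 4 + 3 + 6 + 4 = 17
WMA = 1186 / 17 = 69.76

69.76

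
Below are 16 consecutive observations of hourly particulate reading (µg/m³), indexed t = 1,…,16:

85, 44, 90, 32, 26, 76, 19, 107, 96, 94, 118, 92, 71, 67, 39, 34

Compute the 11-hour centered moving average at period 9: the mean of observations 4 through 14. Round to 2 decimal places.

72.55

Sum of periods 4–14: 32 + 26 + 76 + 19 + 107 + 96 + 94 + 118 + 92 + 71 + 67 = 798
Divide by 11: 798 / 11 = 72.55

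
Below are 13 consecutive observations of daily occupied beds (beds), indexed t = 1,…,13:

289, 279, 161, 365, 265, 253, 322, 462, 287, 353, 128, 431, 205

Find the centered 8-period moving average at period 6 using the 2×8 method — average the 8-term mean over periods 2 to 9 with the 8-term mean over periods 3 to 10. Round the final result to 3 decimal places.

303.875

Sum over 2–9: 279 + 161 + 365 + 265 + 253 + 322 + 462 + 287 = 2394
Sum over 3–10: 161 + 365 + 265 + 253 + 322 + 462 + 287 + 353 = 2468
CMA at t=6 = (2394 + 2468) / (2·8) = 4862 / 16 = 303.875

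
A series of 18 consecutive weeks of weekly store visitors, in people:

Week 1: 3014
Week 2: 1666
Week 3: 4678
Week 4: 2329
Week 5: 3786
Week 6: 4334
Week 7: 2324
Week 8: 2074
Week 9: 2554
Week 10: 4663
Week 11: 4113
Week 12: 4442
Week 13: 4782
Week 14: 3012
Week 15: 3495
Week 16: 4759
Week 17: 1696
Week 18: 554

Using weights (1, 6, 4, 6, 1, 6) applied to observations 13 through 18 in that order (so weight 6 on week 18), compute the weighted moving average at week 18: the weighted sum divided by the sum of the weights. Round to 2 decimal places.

2933.67

Weighted sum: 1·4782 + 6·3012 + 4·3495 + 6·4759 + 1·1696 + 6·554 = 4782 + 18072 + 13980 + 28554 + 1696 + 3324 = 70408
Weight total: 1 + 6 + 4 + 6 + 1 + 6 = 24
WMA = 70408 / 24 = 2933.67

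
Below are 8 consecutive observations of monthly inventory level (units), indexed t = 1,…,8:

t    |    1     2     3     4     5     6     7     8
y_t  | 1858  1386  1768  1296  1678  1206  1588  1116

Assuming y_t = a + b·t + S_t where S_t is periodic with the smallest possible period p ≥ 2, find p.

First differences y_{t+1} − y_t: -472, 382, -472, 382, -472, 382, …
The difference pattern repeats every 2 terms and not for any smaller step, so p = 2.

2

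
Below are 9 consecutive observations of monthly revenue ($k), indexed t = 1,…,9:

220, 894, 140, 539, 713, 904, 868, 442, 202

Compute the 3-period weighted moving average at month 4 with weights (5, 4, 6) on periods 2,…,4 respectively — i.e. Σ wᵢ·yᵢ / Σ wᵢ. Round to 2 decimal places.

Weighted sum: 5·894 + 4·140 + 6·539 = 4470 + 560 + 3234 = 8264
Weight total: 5 + 4 + 6 = 15
WMA = 8264 / 15 = 550.93

550.93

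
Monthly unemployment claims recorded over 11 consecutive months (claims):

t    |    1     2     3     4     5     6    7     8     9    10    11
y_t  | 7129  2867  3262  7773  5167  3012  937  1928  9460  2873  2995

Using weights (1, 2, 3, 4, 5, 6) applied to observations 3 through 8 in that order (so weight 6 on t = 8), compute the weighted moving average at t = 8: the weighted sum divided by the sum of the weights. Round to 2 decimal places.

Weighted sum: 1·3262 + 2·7773 + 3·5167 + 4·3012 + 5·937 + 6·1928 = 3262 + 15546 + 15501 + 12048 + 4685 + 11568 = 62610
Weight total: 1 + 2 + 3 + 4 + 5 + 6 = 21
WMA = 62610 / 21 = 2981.43

2981.43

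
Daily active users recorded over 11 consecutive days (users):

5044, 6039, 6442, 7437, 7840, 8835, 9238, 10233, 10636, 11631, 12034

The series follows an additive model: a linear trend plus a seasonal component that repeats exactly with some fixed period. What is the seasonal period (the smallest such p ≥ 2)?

2

First differences y_{t+1} − y_t: 995, 403, 995, 403, 995, 403, …
The difference pattern repeats every 2 terms and not for any smaller step, so p = 2.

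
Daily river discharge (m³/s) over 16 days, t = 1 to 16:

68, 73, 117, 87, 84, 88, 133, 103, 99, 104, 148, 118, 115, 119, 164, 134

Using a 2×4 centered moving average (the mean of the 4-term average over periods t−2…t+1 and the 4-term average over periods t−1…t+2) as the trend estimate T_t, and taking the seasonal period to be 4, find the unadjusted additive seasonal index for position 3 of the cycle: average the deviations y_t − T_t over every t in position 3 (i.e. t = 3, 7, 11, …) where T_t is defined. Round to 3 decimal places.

28.875

Season position 3 occurs at t = 3, 7, 11 (where T_t is defined).
t=3: T_3 = 88.25000; y_3 − T_3 = 117 − 88.25000 = 28.75000
t=7: T_7 = 103.87500; y_7 − T_7 = 133 − 103.87500 = 29.12500
t=11: T_11 = 119.25000; y_11 − T_11 = 148 − 119.25000 = 28.75000
Mean deviation: (28.75000 + 29.12500 + 28.75000) / 3 = 28.875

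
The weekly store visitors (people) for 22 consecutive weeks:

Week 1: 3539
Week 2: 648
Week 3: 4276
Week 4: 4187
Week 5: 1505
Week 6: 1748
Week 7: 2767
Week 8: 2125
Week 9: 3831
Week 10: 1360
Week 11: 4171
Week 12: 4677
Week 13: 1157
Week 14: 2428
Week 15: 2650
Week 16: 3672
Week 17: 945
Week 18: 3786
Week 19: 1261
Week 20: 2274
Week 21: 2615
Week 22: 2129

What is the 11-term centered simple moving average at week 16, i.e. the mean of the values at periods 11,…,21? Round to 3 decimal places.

2694.182

Sum of periods 11–21: 4171 + 4677 + 1157 + 2428 + 2650 + 3672 + 945 + 3786 + 1261 + 2274 + 2615 = 29636
Divide by 11: 29636 / 11 = 2694.182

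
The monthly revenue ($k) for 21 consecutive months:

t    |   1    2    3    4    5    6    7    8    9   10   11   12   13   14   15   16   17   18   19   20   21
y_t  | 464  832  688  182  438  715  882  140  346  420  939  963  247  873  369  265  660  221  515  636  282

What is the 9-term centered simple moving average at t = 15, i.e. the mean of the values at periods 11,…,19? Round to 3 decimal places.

561.333

Sum of periods 11–19: 939 + 963 + 247 + 873 + 369 + 265 + 660 + 221 + 515 = 5052
Divide by 9: 5052 / 9 = 561.333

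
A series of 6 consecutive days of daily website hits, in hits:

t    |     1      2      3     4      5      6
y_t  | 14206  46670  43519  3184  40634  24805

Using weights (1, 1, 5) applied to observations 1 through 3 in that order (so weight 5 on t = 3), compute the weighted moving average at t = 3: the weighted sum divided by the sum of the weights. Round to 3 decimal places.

39781.571

Weighted sum: 1·14206 + 1·46670 + 5·43519 = 14206 + 46670 + 217595 = 278471
Weight total: 1 + 1 + 5 = 7
WMA = 278471 / 7 = 39781.571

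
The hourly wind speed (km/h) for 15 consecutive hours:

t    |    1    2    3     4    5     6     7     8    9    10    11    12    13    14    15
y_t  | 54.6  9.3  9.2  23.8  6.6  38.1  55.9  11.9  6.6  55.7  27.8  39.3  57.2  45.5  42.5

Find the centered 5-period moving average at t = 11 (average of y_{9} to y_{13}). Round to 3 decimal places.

37.320

Sum of periods 9–13: 6.6 + 55.7 + 27.8 + 39.3 + 57.2 = 186.6
Divide by 5: 186.6 / 5 = 37.320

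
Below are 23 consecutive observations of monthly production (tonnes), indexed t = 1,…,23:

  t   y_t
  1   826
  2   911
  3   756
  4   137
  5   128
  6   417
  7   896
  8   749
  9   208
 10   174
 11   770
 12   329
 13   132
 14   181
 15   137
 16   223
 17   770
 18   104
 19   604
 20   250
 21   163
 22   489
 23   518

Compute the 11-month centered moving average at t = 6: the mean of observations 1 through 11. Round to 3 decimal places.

Sum of periods 1–11: 826 + 911 + 756 + 137 + 128 + 417 + 896 + 749 + 208 + 174 + 770 = 5972
Divide by 11: 5972 / 11 = 542.909

542.909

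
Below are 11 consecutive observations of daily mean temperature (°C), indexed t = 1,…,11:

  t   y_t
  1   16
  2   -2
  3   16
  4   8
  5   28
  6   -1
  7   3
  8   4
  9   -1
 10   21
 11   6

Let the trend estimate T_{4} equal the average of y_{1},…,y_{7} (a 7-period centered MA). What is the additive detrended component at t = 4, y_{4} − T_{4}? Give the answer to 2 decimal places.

-1.71

Trend T_4 = (16 + (-2) + 16 + 8 + 28 + (-1) + 3) / 7 = 68/7 = 9.7143
Detrended value: 8 − 9.7143 = -1.71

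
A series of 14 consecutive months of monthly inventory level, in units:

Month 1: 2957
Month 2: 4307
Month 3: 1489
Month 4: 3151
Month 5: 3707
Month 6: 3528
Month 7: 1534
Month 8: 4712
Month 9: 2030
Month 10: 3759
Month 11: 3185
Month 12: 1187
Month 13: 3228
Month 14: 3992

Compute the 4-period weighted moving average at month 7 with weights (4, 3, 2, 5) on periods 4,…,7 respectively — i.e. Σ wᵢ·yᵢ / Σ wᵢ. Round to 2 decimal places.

2746.50

Weighted sum: 4·3151 + 3·3707 + 2·3528 + 5·1534 = 12604 + 11121 + 7056 + 7670 = 38451
Weight total: 4 + 3 + 2 + 5 = 14
WMA = 38451 / 14 = 2746.50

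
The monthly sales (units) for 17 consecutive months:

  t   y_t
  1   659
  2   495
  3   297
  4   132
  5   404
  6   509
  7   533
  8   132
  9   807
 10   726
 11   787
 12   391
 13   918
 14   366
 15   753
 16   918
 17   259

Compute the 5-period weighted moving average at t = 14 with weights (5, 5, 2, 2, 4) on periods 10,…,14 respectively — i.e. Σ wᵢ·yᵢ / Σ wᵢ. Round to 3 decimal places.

647.056

Weighted sum: 5·726 + 5·787 + 2·391 + 2·918 + 4·366 = 3630 + 3935 + 782 + 1836 + 1464 = 11647
Weight total: 5 + 5 + 2 + 2 + 4 = 18
WMA = 11647 / 18 = 647.056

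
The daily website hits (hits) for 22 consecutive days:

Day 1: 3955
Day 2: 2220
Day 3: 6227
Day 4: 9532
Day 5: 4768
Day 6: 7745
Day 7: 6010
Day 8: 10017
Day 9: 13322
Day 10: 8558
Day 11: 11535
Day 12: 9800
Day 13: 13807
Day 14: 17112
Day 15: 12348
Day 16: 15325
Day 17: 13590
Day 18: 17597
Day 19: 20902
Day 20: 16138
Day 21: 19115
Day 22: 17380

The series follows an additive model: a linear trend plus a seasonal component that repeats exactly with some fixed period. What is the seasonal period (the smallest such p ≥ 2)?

First differences y_{t+1} − y_t: -1735, 4007, 3305, -4764, 2977, -1735, 4007, 3305, -4764, 2977, -1735, 4007, …
The difference pattern repeats every 5 terms and not for any smaller step, so p = 5.

5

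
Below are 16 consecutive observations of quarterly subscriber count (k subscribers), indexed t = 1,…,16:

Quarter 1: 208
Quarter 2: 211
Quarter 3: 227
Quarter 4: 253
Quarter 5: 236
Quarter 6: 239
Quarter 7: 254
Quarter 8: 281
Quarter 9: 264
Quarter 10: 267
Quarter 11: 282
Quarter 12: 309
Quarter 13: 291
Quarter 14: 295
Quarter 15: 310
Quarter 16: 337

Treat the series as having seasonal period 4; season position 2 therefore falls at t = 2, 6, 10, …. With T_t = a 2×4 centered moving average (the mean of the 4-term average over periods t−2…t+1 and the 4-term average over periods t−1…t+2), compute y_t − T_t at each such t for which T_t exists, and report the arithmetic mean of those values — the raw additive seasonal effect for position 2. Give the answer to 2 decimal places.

Season position 2 occurs at t = 6, 10, 14 (where T_t is defined).
t=6: T_6 = 249.0000; y_6 − T_6 = 239 − 249.0000 = -10.0000
t=10: T_10 = 277.0000; y_10 − T_10 = 267 − 277.0000 = -10.0000
t=14: T_14 = 304.7500; y_14 − T_14 = 295 − 304.7500 = -9.7500
Mean deviation: (-10.0000 + -10.0000 + -9.7500) / 3 = -9.92

-9.92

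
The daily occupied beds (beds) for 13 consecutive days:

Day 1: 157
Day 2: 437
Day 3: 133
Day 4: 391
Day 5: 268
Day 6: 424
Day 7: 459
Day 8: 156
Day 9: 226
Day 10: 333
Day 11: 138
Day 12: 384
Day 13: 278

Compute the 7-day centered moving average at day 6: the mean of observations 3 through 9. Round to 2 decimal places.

293.86

Sum of periods 3–9: 133 + 391 + 268 + 424 + 459 + 156 + 226 = 2057
Divide by 7: 2057 / 7 = 293.86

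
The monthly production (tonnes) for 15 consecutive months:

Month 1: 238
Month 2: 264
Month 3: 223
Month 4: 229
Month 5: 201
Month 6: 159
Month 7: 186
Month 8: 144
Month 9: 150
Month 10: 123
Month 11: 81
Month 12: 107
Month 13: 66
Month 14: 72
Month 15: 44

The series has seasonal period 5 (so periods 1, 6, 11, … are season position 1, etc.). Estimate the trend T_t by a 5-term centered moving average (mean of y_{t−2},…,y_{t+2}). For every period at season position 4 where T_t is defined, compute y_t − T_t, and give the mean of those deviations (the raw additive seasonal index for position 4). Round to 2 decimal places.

13.50

Season position 4 occurs at t = 4, 9 (where T_t is defined).
t=4: T_4 = 215.2000; y_4 − T_4 = 229 − 215.2000 = 13.8000
t=9: T_9 = 136.8000; y_9 − T_9 = 150 − 136.8000 = 13.2000
Mean deviation: (13.8000 + 13.2000) / 2 = 13.50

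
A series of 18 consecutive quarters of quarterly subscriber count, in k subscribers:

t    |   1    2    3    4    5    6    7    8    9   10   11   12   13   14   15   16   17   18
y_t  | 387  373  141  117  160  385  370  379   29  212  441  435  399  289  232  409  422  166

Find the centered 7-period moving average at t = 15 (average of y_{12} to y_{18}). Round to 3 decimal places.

336.000

Sum of periods 12–18: 435 + 399 + 289 + 232 + 409 + 422 + 166 = 2352
Divide by 7: 2352 / 7 = 336.000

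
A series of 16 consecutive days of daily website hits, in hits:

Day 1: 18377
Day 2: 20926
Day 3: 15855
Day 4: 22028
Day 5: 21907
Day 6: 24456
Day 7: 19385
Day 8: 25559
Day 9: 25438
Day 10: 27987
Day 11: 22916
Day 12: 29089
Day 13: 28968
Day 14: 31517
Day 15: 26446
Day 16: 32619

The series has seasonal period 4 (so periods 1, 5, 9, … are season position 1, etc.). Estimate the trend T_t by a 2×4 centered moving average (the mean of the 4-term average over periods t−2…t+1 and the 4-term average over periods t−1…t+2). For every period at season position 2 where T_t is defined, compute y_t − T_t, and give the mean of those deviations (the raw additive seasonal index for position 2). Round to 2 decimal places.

2070.71

Season position 2 occurs at t = 6, 10, 14 (where T_t is defined).
t=6: T_6 = 22385.3750; y_6 − T_6 = 24456 − 22385.3750 = 2070.6250
t=10: T_10 = 25916.2500; y_10 − T_10 = 27987 − 25916.2500 = 2070.7500
t=14: T_14 = 29446.2500; y_14 − T_14 = 31517 − 29446.2500 = 2070.7500
Mean deviation: (2070.6250 + 2070.7500 + 2070.7500) / 3 = 2070.71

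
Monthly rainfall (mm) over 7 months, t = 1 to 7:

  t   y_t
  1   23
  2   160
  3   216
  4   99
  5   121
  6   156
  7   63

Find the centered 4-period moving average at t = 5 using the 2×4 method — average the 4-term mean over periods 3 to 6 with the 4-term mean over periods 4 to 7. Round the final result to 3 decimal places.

128.875

Sum over 3–6: 216 + 99 + 121 + 156 = 592
Sum over 4–7: 99 + 121 + 156 + 63 = 439
CMA at t=5 = (592 + 439) / (2·4) = 1031 / 8 = 128.875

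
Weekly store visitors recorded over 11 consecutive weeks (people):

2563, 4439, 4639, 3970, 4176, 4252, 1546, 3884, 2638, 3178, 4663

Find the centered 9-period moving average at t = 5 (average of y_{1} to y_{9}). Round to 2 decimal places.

Sum of periods 1–9: 2563 + 4439 + 4639 + 3970 + 4176 + 4252 + 1546 + 3884 + 2638 = 32107
Divide by 9: 32107 / 9 = 3567.44

3567.44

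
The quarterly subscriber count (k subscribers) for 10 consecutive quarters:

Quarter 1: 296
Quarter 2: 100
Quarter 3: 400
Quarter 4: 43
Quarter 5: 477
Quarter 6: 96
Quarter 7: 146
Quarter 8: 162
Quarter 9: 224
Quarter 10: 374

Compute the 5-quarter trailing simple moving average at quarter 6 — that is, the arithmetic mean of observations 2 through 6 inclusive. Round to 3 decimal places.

223.200

Sum of periods 2–6: 100 + 400 + 43 + 477 + 96 = 1116
Divide by 5: 1116 / 5 = 223.200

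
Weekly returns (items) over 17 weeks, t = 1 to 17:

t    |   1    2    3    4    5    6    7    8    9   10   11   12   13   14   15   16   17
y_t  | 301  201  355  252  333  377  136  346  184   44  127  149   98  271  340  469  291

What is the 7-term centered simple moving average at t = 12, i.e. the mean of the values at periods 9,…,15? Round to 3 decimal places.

Sum of periods 9–15: 184 + 44 + 127 + 149 + 98 + 271 + 340 = 1213
Divide by 7: 1213 / 7 = 173.286

173.286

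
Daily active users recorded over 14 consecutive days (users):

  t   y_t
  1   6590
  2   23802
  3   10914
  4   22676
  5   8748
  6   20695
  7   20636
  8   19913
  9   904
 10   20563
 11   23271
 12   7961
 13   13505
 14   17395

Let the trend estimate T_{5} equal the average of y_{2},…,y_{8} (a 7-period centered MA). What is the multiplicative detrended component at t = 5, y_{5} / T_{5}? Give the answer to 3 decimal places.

Trend T_5 = (23802 + 10914 + 22676 + 8748 + 20695 + 20636 + 19913) / 7 = 127384/7 = 18197.71429
Ratio to trend: 8748 / 18197.71429 = 0.481

0.481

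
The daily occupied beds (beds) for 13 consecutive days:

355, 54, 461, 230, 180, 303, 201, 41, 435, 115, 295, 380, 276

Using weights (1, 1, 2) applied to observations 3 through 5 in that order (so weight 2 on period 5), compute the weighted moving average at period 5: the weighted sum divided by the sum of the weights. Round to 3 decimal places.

262.750

Weighted sum: 1·461 + 1·230 + 2·180 = 461 + 230 + 360 = 1051
Weight total: 1 + 1 + 2 = 4
WMA = 1051 / 4 = 262.750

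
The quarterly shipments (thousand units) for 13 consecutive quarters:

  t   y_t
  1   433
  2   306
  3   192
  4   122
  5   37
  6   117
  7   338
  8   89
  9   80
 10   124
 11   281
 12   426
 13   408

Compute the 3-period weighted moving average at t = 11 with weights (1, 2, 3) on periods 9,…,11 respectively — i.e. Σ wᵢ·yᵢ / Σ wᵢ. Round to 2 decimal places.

Weighted sum: 1·80 + 2·124 + 3·281 = 80 + 248 + 843 = 1171
Weight total: 1 + 2 + 3 = 6
WMA = 1171 / 6 = 195.17

195.17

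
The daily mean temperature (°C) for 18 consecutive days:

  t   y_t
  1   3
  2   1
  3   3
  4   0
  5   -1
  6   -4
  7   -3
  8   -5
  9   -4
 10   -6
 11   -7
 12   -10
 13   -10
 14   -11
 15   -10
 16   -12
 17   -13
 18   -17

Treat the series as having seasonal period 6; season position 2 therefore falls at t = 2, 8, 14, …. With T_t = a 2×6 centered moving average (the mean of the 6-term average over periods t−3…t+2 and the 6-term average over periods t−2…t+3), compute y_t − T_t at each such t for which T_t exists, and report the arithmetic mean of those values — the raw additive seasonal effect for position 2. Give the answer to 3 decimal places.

-0.583

Season position 2 occurs at t = 8, 14 (where T_t is defined).
t=8: T_8 = -4.33333; y_8 − T_8 = -5 − -4.33333 = -0.66667
t=14: T_14 = -10.50000; y_14 − T_14 = -11 − -10.50000 = -0.50000
Mean deviation: (-0.66667 + -0.50000) / 2 = -0.583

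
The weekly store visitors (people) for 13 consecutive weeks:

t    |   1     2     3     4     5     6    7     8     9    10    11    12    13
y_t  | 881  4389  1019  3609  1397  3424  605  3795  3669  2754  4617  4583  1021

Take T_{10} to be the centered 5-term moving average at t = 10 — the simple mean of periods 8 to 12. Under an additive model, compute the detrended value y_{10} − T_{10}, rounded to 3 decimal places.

-1129.600

Trend T_10 = (3795 + 3669 + 2754 + 4617 + 4583) / 5 = 19418/5 = 3883.60000
Detrended value: 2754 − 3883.60000 = -1129.600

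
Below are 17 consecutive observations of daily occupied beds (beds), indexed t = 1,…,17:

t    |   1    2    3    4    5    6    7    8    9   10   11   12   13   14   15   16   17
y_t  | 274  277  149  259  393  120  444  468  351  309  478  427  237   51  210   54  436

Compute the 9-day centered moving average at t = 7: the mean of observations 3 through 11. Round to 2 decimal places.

330.11

Sum of periods 3–11: 149 + 259 + 393 + 120 + 444 + 468 + 351 + 309 + 478 = 2971
Divide by 9: 2971 / 9 = 330.11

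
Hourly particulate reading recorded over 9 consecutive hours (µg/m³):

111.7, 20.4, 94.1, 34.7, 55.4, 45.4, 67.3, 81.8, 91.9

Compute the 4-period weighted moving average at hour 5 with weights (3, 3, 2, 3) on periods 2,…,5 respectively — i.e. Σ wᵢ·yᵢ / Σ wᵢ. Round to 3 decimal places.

Weighted sum: 3·20.4 + 3·94.1 + 2·34.7 + 3·55.4 = 61.2 + 282.3 + 69.4 + 166.2 = 579.1
Weight total: 3 + 3 + 2 + 3 = 11
WMA = 579.1 / 11 = 52.645

52.645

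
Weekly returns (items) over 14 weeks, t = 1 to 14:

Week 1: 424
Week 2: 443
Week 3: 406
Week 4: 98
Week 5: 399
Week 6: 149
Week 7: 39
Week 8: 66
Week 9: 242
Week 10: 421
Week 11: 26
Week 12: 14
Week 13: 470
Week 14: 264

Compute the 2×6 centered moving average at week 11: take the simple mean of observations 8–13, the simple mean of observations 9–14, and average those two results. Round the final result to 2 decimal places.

Sum over 8–13: 66 + 242 + 421 + 26 + 14 + 470 = 1239
Sum over 9–14: 242 + 421 + 26 + 14 + 470 + 264 = 1437
CMA at t=11 = (1239 + 1437) / (2·6) = 2676 / 12 = 223.00

223.00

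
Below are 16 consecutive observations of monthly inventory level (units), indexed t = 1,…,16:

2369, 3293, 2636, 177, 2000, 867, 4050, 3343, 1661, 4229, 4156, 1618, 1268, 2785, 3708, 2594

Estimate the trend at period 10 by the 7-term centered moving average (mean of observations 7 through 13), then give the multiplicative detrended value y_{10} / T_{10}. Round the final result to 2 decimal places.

1.46

Trend T_10 = (4050 + 3343 + 1661 + 4229 + 4156 + 1618 + 1268) / 7 = 20325/7 = 2903.5714
Ratio to trend: 4229 / 2903.5714 = 1.46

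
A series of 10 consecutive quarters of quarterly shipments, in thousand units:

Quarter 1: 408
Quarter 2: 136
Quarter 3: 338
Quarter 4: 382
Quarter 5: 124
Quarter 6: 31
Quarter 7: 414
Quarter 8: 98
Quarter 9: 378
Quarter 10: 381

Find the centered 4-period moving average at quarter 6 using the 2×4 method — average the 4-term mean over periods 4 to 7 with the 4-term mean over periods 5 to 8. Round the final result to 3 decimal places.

Sum over 4–7: 382 + 124 + 31 + 414 = 951
Sum over 5–8: 124 + 31 + 414 + 98 = 667
CMA at t=6 = (951 + 667) / (2·4) = 1618 / 8 = 202.250

202.250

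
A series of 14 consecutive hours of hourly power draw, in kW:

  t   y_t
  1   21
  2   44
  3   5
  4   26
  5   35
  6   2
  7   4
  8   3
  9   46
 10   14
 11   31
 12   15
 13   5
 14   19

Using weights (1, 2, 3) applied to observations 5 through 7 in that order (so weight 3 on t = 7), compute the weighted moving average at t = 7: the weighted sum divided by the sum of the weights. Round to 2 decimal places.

8.50

Weighted sum: 1·35 + 2·2 + 3·4 = 35 + 4 + 12 = 51
Weight total: 1 + 2 + 3 = 6
WMA = 51 / 6 = 8.50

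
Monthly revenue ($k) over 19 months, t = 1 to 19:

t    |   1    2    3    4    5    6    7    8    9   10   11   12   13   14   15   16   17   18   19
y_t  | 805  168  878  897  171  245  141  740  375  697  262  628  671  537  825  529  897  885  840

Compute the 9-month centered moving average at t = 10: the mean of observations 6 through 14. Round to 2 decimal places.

477.33

Sum of periods 6–14: 245 + 141 + 740 + 375 + 697 + 262 + 628 + 671 + 537 = 4296
Divide by 9: 4296 / 9 = 477.33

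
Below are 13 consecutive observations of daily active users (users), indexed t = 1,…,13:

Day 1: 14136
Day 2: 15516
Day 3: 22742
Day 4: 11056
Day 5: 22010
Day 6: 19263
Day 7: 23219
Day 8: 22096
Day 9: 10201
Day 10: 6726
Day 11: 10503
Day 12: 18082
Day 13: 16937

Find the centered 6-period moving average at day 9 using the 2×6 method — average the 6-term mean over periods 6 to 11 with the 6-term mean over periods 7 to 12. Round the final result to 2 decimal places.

Sum over 6–11: 19263 + 23219 + 22096 + 10201 + 6726 + 10503 = 92008
Sum over 7–12: 23219 + 22096 + 10201 + 6726 + 10503 + 18082 = 90827
CMA at t=9 = (92008 + 90827) / (2·6) = 182835 / 12 = 15236.25

15236.25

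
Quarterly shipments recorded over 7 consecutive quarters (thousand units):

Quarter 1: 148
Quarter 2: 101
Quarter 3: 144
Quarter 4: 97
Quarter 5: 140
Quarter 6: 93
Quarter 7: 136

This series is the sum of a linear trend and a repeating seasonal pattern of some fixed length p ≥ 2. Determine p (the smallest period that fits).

First differences y_{t+1} − y_t: -47, 43, -47, 43, -47, 43, …
The difference pattern repeats every 2 terms and not for any smaller step, so p = 2.

2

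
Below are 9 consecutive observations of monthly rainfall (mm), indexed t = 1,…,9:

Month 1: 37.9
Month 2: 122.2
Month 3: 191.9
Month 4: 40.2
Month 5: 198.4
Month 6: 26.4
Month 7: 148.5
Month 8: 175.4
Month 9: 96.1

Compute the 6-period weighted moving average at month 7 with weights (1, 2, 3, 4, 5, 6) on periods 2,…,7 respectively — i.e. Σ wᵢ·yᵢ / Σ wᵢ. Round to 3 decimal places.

116.343

Weighted sum: 1·122.2 + 2·191.9 + 3·40.2 + 4·198.4 + 5·26.4 + 6·148.5 = 122.2 + 383.8 + 120.6 + 793.6 + 132.0 + 891.0 = 2443.2
Weight total: 1 + 2 + 3 + 4 + 5 + 6 = 21
WMA = 2443.2 / 21 = 116.343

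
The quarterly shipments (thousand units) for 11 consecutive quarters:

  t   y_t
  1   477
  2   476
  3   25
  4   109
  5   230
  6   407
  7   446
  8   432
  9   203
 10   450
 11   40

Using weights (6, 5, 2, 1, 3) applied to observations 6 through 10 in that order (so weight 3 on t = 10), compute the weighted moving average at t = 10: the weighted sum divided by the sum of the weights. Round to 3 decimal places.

Weighted sum: 6·407 + 5·446 + 2·432 + 1·203 + 3·450 = 2442 + 2230 + 864 + 203 + 1350 = 7089
Weight total: 6 + 5 + 2 + 1 + 3 = 17
WMA = 7089 / 17 = 417.000

417.000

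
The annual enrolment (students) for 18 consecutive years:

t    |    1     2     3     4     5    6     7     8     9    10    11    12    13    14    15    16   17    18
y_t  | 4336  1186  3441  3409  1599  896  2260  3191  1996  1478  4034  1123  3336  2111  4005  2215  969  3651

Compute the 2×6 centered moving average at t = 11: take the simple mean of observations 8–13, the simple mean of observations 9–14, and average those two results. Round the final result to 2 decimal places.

Sum over 8–13: 3191 + 1996 + 1478 + 4034 + 1123 + 3336 = 15158
Sum over 9–14: 1996 + 1478 + 4034 + 1123 + 3336 + 2111 = 14078
CMA at t=11 = (15158 + 14078) / (2·6) = 29236 / 12 = 2436.33

2436.33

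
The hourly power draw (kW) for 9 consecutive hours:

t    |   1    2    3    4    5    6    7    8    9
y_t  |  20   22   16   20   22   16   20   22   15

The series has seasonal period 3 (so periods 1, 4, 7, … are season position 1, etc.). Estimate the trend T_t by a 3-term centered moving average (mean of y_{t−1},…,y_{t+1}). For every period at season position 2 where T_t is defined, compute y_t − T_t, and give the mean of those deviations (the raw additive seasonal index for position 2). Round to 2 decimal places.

Season position 2 occurs at t = 2, 5, 8 (where T_t is defined).
t=2: T_2 = 19.3333; y_2 − T_2 = 22 − 19.3333 = 2.6667
t=5: T_5 = 19.3333; y_5 − T_5 = 22 − 19.3333 = 2.6667
t=8: T_8 = 19.0000; y_8 − T_8 = 22 − 19.0000 = 3.0000
Mean deviation: (2.6667 + 2.6667 + 3.0000) / 3 = 2.78

2.78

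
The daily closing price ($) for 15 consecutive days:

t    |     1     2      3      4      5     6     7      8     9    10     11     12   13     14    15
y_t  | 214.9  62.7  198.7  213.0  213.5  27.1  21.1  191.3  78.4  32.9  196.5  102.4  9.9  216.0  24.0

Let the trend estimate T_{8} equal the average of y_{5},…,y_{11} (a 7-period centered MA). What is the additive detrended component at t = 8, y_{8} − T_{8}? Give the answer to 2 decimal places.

Trend T_8 = (213.5 + 27.1 + 21.1 + 191.3 + 78.4 + 32.9 + 196.5) / 7 = 760.8/7 = 108.6857
Detrended value: 191.3 − 108.6857 = 82.61

82.61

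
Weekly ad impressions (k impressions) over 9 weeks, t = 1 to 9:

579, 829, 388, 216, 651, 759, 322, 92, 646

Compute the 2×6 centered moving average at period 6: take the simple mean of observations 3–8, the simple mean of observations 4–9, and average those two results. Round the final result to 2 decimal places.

Sum over 3–8: 388 + 216 + 651 + 759 + 322 + 92 = 2428
Sum over 4–9: 216 + 651 + 759 + 322 + 92 + 646 = 2686
CMA at t=6 = (2428 + 2686) / (2·6) = 5114 / 12 = 426.17

426.17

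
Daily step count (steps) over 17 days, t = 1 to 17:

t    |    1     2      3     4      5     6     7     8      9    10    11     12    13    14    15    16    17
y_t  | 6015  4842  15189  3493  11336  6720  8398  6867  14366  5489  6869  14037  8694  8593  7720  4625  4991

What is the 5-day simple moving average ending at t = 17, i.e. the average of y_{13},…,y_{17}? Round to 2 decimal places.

Sum of periods 13–17: 8694 + 8593 + 7720 + 4625 + 4991 = 34623
Divide by 5: 34623 / 5 = 6924.60

6924.60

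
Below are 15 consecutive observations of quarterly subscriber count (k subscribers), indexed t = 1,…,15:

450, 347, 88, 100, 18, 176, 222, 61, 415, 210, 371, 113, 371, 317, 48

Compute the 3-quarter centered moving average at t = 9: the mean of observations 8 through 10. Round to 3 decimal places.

Sum of periods 8–10: 61 + 415 + 210 = 686
Divide by 3: 686 / 3 = 228.667

228.667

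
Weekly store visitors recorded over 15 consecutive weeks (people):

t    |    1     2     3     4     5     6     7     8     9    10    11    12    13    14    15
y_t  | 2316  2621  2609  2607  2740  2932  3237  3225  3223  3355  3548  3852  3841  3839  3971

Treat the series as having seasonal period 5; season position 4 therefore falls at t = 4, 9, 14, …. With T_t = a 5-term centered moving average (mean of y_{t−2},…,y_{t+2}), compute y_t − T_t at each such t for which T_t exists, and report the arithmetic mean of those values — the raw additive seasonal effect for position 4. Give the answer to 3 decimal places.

-94.700

Season position 4 occurs at t = 4, 9 (where T_t is defined).
t=4: T_4 = 2701.80000; y_4 − T_4 = 2607 − 2701.80000 = -94.80000
t=9: T_9 = 3317.60000; y_9 − T_9 = 3223 − 3317.60000 = -94.60000
Mean deviation: (-94.80000 + -94.60000) / 2 = -94.700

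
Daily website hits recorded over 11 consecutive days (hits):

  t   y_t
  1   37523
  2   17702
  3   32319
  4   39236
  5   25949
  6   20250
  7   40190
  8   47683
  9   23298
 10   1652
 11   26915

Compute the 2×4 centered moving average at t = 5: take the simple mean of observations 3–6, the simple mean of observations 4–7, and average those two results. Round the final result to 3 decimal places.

30422.375

Sum over 3–6: 32319 + 39236 + 25949 + 20250 = 117754
Sum over 4–7: 39236 + 25949 + 20250 + 40190 = 125625
CMA at t=5 = (117754 + 125625) / (2·4) = 243379 / 8 = 30422.375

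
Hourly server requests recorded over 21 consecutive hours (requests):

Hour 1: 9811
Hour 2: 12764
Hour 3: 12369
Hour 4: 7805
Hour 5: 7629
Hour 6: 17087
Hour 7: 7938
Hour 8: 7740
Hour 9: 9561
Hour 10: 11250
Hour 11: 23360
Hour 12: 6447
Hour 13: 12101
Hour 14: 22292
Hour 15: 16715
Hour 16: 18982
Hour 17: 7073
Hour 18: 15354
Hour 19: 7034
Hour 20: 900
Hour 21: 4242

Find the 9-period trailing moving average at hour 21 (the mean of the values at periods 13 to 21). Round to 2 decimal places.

11632.56

Sum of periods 13–21: 12101 + 22292 + 16715 + 18982 + 7073 + 15354 + 7034 + 900 + 4242 = 104693
Divide by 9: 104693 / 9 = 11632.56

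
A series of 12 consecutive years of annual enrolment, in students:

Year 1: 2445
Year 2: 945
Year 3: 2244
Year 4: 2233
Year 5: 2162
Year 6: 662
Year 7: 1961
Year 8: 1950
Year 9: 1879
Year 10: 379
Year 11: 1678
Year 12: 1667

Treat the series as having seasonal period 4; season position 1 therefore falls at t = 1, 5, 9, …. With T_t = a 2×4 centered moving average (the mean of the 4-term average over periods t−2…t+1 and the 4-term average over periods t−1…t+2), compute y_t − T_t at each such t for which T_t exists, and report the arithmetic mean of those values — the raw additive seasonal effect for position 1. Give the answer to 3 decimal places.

372.125

Season position 1 occurs at t = 5, 9 (where T_t is defined).
t=5: T_5 = 1789.87500; y_5 − T_5 = 2162 − 1789.87500 = 372.12500
t=9: T_9 = 1506.87500; y_9 − T_9 = 1879 − 1506.87500 = 372.12500
Mean deviation: (372.12500 + 372.12500) / 2 = 372.125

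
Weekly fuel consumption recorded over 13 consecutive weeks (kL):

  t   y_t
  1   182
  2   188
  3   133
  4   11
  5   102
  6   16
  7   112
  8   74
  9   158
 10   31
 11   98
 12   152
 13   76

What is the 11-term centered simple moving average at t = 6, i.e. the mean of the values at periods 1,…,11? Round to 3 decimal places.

Sum of periods 1–11: 182 + 188 + 133 + 11 + 102 + 16 + 112 + 74 + 158 + 31 + 98 = 1105
Divide by 11: 1105 / 11 = 100.455

100.455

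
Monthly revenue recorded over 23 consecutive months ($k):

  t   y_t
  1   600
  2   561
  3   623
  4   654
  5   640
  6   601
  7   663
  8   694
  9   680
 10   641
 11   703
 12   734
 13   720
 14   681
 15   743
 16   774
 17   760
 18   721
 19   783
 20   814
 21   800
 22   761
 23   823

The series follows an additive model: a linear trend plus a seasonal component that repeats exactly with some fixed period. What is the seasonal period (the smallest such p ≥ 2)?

4

First differences y_{t+1} − y_t: -39, 62, 31, -14, -39, 62, 31, -14, -39, 62, …
The difference pattern repeats every 4 terms and not for any smaller step, so p = 4.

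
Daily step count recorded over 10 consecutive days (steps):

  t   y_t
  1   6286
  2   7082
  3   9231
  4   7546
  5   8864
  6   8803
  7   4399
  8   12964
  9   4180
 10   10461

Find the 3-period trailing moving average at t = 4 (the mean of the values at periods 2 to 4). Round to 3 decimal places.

Sum of periods 2–4: 7082 + 9231 + 7546 = 23859
Divide by 3: 23859 / 3 = 7953.000

7953.000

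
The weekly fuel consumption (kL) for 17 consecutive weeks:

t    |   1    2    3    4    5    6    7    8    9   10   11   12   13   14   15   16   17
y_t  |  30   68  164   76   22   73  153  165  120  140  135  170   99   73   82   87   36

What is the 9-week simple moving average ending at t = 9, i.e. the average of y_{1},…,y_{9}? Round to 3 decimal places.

96.778

Sum of periods 1–9: 30 + 68 + 164 + 76 + 22 + 73 + 153 + 165 + 120 = 871
Divide by 9: 871 / 9 = 96.778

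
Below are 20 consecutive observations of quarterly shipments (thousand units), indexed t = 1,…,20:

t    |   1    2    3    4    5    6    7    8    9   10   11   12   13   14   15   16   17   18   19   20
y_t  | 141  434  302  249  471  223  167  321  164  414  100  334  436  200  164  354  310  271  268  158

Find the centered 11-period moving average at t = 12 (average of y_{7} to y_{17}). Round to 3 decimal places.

Sum of periods 7–17: 167 + 321 + 164 + 414 + 100 + 334 + 436 + 200 + 164 + 354 + 310 = 2964
Divide by 11: 2964 / 11 = 269.455

269.455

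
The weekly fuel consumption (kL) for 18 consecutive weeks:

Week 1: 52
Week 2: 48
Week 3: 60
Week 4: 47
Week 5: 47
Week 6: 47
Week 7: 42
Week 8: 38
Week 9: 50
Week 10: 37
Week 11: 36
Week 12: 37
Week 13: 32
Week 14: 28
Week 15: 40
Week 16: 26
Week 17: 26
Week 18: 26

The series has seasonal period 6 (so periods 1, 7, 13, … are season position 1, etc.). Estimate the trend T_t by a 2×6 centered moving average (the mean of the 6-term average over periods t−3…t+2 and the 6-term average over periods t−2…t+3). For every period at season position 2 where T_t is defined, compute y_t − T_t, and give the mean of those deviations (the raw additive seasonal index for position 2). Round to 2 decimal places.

-4.46

Season position 2 occurs at t = 8, 14 (where T_t is defined).
t=8: T_8 = 42.5833; y_8 − T_8 = 38 − 42.5833 = -4.5833
t=14: T_14 = 32.3333; y_14 − T_14 = 28 − 32.3333 = -4.3333
Mean deviation: (-4.5833 + -4.3333) / 2 = -4.46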